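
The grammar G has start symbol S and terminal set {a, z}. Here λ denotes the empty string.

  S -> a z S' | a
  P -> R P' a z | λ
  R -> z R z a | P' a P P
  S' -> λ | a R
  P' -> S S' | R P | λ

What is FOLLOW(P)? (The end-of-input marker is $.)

{$, a, z}

FIRST(S) = {a}
FIRST(S') = {λ, a}
FIRST(P) = {λ, a, z}  (via R P' a z)
FIRST(R) = {a, z}  (via P' a P P)
FIRST(P') = {λ, a, z}  (via S S', R P)
FOLLOW(S) includes $ since S is the start symbol.
FOLLOW(P'): in P->R P' a z, P' is followed by a z with FIRST {a}; in R->P' a P P, P' is followed by a P P with FIRST {a}. Thus FOLLOW(P') = {a}.
FOLLOW(S): in P'->S S', S is followed by S' with FIRST {λ, a}; in P'->S S', the suffix after S is nullable, so FOLLOW(S) ⊇ FOLLOW(P') = {a}. Thus FOLLOW(S) = {$, a}.
FOLLOW(S'): in S->a z S', the suffix after S' is empty, so FOLLOW(S') ⊇ FOLLOW(S) = {$, a}; in P'->S S', the suffix after S' is empty, so FOLLOW(S') ⊇ FOLLOW(P') = {a}. Thus FOLLOW(S') = {$, a}.
FOLLOW(R): in P->R P' a z, R is followed by P' a z with FIRST {a, z}; in R->z R z a, R is followed by z a with FIRST {z}; in S'->a R, the suffix after R is empty, so FOLLOW(R) ⊇ FOLLOW(S') = {$, a}; in P'->R P, R is followed by P with FIRST {λ, a, z}; in P'->R P, the suffix after R is nullable, so FOLLOW(R) ⊇ FOLLOW(P') = {a}. Thus FOLLOW(R) = {$, a, z}.
FOLLOW(P): in R->P' a P P (occurrence 1), P is followed by P with FIRST {λ, a, z}; in R->P' a P P (occurrence 1), the suffix after P is nullable, so FOLLOW(P) ⊇ FOLLOW(R) = {$, a, z}; in R->P' a P P (occurrence 2), the suffix after P is empty, so FOLLOW(P) ⊇ FOLLOW(R) = {$, a, z}; in P'->R P, the suffix after P is empty, so FOLLOW(P) ⊇ FOLLOW(P') = {a}. Thus FOLLOW(P) = {$, a, z}.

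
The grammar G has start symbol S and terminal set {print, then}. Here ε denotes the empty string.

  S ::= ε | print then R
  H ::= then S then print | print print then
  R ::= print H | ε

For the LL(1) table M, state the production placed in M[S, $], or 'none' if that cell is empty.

S ::= ε

FIRST(S): from S::=ε we get {ε}; from S::=print then R we get {print}. So FIRST(S) = {ε, print}.
FIRST(H): from H::=then S then print we get {then}; from H::=print print then we get {print}. So FIRST(H) = {print, then}.
FIRST(R): from R::=print H we get {print}; from R::=ε we get {ε}. So FIRST(R) = {ε, print}.
FOLLOW(S) includes $ since S is the start symbol.
FOLLOW(S): in H::=then S then print, S is followed by then print with FIRST {then}. Thus FOLLOW(S) = {$, then}.
For S ::= ε: FIRST(ε) = {ε}, so it goes in M[S, t] for t ∈ {}; since ε ∈ FIRST, also for every t ∈ FOLLOW(S) = {$, then}.
For S ::= print then R: FIRST(print then R) = {print}, so it goes in M[S, t] for t ∈ {print}.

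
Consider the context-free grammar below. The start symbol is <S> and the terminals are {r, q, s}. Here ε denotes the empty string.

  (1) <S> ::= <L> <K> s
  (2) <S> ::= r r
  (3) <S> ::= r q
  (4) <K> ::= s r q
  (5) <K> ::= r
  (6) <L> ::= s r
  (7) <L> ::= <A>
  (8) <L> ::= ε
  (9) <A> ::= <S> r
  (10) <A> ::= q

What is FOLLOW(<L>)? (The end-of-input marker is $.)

FIRST(<K>) = {r, s}
FIRST(<S>) = {q, r, s}  (via <L> <K> s)
FIRST(<A>) = {q, r, s}  (via <S> r)
FIRST(<L>) = {ε, q, r, s}  (via <A>)
FOLLOW(<S>) includes $ since <S> is the start symbol.
FOLLOW(<S>): in <A>::=<S> r, <S> is followed by r with FIRST {r}. Thus FOLLOW(<S>) = {$, r}.
FOLLOW(<K>): in <S>::=<L> <K> s, <K> is followed by s with FIRST {s}. Thus FOLLOW(<K>) = {s}.
FOLLOW(<L>): in <S>::=<L> <K> s, <L> is followed by <K> s with FIRST {r, s}. Thus FOLLOW(<L>) = {r, s}.
FOLLOW(<A>): in <L>::=<A>, the suffix after <A> is empty, so FOLLOW(<A>) ⊇ FOLLOW(<L>) = {r, s}. Thus FOLLOW(<A>) = {r, s}.

{r, s}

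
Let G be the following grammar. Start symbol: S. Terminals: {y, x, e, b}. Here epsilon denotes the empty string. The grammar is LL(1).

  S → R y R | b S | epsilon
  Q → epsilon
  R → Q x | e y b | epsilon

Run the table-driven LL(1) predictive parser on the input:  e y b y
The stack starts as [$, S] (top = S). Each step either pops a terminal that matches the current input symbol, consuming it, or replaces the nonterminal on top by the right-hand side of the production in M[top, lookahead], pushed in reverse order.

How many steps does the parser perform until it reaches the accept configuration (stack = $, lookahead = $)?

7

step 1: stack=$ S  input=e y b y $  — expand S → R y R
step 2: stack=$ R y R  input=e y b y $  — expand R → e y b
step 3: stack=$ R y b y e  input=e y b y $  — match e
step 4: stack=$ R y b y  input=y b y $  — match y
step 5: stack=$ R y b  input=b y $  — match b
step 6: stack=$ R y  input=y $  — match y
step 7: stack=$ R  input=$  — expand R → epsilon
Accept reached after 7 steps.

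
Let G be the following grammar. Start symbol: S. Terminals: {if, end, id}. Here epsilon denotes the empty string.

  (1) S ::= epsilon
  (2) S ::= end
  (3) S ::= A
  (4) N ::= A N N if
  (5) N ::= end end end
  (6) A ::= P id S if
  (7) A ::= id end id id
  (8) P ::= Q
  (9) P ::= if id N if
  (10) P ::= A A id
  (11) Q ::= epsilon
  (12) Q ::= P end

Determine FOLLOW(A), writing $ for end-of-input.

FIRST(S): from S::=epsilon we get {epsilon}; from S::=end we get {end}; from S::=A we get {end, id, if}. So FIRST(S) = {epsilon, end, id, if}.
FIRST(N): from N::=A N N if we get {end, id, if}; from N::=end end end we get {end}. So FIRST(N) = {end, id, if}.
FIRST(A): from A::=P id S if we get {end, id, if}; from A::=id end id id we get {id}. So FIRST(A) = {end, id, if}.
FIRST(P): from P::=Q we get {epsilon, end, id, if}; from P::=if id N if we get {if}; from P::=A A id we get {end, id, if}. So FIRST(P) = {epsilon, end, id, if}.
FIRST(Q): from Q::=epsilon we get {epsilon}; from Q::=P end we get {end, id, if}. So FIRST(Q) = {epsilon, end, id, if}.
FOLLOW(S) includes $ since S is the start symbol.
FOLLOW(S): in A::=P id S if, S is followed by if with FIRST {if}. Thus FOLLOW(S) = {$, if}.
FOLLOW(N): in N::=A N N if (occurrence 1), N is followed by N if with FIRST {end, id, if}; in N::=A N N if (occurrence 2), N is followed by if with FIRST {if}; in P::=if id N if, N is followed by if with FIRST {if}. Thus FOLLOW(N) = {end, id, if}.
FOLLOW(A): in S::=A, the suffix after A is empty, so FOLLOW(A) ⊇ FOLLOW(S) = {$, if}; in N::=A N N if, A is followed by N N if with FIRST {end, id, if}; in P::=A A id (occurrence 1), A is followed by A id with FIRST {end, id, if}; in P::=A A id (occurrence 2), A is followed by id with FIRST {id}. Thus FOLLOW(A) = {$, end, id, if}.
FOLLOW(P): in A::=P id S if, P is followed by id S if with FIRST {id}; in Q::=P end, P is followed by end with FIRST {end}. Thus FOLLOW(P) = {end, id}.
FOLLOW(Q): in P::=Q, the suffix after Q is empty, so FOLLOW(Q) ⊇ FOLLOW(P) = {end, id}. Thus FOLLOW(Q) = {end, id}.

{$, end, id, if}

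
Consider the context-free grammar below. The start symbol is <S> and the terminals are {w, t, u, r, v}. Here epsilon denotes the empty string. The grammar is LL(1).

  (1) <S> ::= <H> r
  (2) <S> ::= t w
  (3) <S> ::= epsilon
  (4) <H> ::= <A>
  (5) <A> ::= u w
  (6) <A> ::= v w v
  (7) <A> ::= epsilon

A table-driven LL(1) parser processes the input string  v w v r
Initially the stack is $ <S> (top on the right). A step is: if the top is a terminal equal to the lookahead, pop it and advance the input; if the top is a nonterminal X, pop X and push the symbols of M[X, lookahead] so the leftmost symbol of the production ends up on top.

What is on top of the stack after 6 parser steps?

step 1: stack=$ <S>  input=v w v r $  — expand <S> ::= <H> r
step 2: stack=$ r <H>  input=v w v r $  — expand <H> ::= <A>
step 3: stack=$ r <A>  input=v w v r $  — expand <A> ::= v w v
step 4: stack=$ r v w v  input=v w v r $  — match v
step 5: stack=$ r v w  input=w v r $  — match w
step 6: stack=$ r v  input=v r $  — match v
Stack after step 6: $ r (top = r).

r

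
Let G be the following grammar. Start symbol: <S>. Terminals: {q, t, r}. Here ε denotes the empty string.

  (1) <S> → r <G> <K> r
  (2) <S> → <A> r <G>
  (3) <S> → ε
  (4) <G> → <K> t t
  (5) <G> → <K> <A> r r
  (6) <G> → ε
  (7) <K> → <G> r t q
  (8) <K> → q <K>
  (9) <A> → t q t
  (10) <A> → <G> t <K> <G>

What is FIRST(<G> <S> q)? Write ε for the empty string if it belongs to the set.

{q, r, t}

FIRST(<S>): from <S>→r <G> <K> r we get {r}; from <S>→<A> r <G> we get {q, r, t}; from <S>→ε we get {ε}. So FIRST(<S>) = {ε, q, r, t}.
FIRST(<G>): from <G>→<K> t t we get {q, r}; from <G>→<K> <A> r r we get {q, r}; from <G>→ε we get {ε}. So FIRST(<G>) = {ε, q, r}.
FIRST(<K>): from <K>→<G> r t q we get {q, r}; from <K>→q <K> we get {q}. So FIRST(<K>) = {q, r}.
FIRST(<A>): from <A>→t q t we get {t}; from <A>→<G> t <K> <G> we get {q, r, t}. So FIRST(<A>) = {q, r, t}.
FIRST(<G> <S> q): take FIRST of each symbol in turn, carrying on past any symbol whose FIRST contains ε; result {q, r, t}.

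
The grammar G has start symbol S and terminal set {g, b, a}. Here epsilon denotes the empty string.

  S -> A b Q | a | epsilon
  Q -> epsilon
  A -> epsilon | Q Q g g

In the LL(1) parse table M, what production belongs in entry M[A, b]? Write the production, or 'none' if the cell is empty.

A -> epsilon

FIRST(Q) = {epsilon}
FIRST(A) = {epsilon, g}  (via Q Q g g)
FIRST(S) = {epsilon, a, b, g}  (via A b Q)
FOLLOW(S) includes $ since S is the start symbol.
FOLLOW(A): in S->A b Q, A is followed by b Q with FIRST {b}. Thus FOLLOW(A) = {b}.
For A -> epsilon: FIRST(epsilon) = {epsilon}, so it goes in M[A, t] for t ∈ {}; since epsilon ∈ FIRST, also for every t ∈ FOLLOW(A) = {b}.
For A -> Q Q g g: FIRST(Q Q g g) = {g}, so it goes in M[A, t] for t ∈ {g}.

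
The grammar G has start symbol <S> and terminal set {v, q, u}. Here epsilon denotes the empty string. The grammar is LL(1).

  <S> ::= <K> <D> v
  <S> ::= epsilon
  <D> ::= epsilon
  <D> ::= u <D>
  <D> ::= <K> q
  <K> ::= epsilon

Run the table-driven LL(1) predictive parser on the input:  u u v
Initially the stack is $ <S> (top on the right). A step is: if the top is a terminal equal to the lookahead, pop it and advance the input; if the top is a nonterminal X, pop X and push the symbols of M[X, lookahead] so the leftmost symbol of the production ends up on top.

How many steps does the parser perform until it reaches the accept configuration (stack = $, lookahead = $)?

8

step 1: stack=$ <S>  input=u u v $  — expand <S> ::= <K> <D> v
step 2: stack=$ v <D> <K>  input=u u v $  — expand <K> ::= epsilon
step 3: stack=$ v <D>  input=u u v $  — expand <D> ::= u <D>
step 4: stack=$ v <D> u  input=u u v $  — match u
step 5: stack=$ v <D>  input=u v $  — expand <D> ::= u <D>
step 6: stack=$ v <D> u  input=u v $  — match u
step 7: stack=$ v <D>  input=v $  — expand <D> ::= epsilon
step 8: stack=$ v  input=v $  — match v
Accept reached after 8 steps.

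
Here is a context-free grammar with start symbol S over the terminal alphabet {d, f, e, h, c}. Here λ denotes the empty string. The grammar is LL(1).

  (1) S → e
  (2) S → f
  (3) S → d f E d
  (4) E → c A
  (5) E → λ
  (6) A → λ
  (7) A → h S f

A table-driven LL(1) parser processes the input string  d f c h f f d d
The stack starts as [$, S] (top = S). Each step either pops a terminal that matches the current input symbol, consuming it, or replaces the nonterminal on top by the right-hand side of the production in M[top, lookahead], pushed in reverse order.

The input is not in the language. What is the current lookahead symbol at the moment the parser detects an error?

d

      Stack      Input              Action
   1  $ S        d f c h f f d d $  expand S → d f E d
   2  $ d E f d  d f c h f f d d $  match d
   3  $ d E f    f c h f f d d $    match f
   4  $ d E      c h f f d d $      expand E → c A
   5  $ d A c    c h f f d d $      match c
   6  $ d A      h f f d d $        expand A → h S f
   7  $ d f S h  h f f d d $        match h
   8  $ d f S    f f d d $          expand S → f
   9  $ d f f    f f d d $          match f
  10  $ d f      f d d $            match f
  11  $ d        d d $              match d
  12  $          d $                error: stack empty but input remains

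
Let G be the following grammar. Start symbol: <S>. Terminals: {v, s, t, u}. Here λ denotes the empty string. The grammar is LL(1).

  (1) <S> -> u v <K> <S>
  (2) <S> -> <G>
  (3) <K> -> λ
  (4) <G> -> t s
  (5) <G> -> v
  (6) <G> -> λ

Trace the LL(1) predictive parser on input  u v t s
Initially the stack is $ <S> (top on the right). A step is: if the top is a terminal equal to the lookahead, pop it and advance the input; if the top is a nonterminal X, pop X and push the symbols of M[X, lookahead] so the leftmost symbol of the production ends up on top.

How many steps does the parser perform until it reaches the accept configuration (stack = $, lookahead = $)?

     Stack          Input      Action
  1  $ <S>          u v t s $  expand <S> -> u v <K> <S>
  2  $ <S> <K> v u  u v t s $  match u
  3  $ <S> <K> v    v t s $    match v
  4  $ <S> <K>      t s $      expand <K> -> λ
  5  $ <S>          t s $      expand <S> -> <G>
  6  $ <G>          t s $      expand <G> -> t s
  7  $ s t          t s $      match t
  8  $ s            s $        match s
Accept reached after 8 steps.

8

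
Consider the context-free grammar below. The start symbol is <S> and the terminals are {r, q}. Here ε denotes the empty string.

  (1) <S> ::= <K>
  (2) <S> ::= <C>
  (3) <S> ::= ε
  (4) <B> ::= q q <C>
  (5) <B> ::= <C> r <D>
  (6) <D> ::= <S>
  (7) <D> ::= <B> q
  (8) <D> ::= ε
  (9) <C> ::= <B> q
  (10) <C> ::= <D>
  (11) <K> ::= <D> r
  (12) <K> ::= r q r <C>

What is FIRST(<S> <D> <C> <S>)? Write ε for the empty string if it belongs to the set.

FIRST(<S>) = {ε, q, r}  (via <K>, <C>)
FIRST(<B>) = {q, r}  (via <C> r <D>)
FIRST(<D>) = {ε, q, r}  (via <S>, <B> q)
FIRST(<C>) = {ε, q, r}  (via <B> q, <D>)
FIRST(<K>) = {q, r}  (via <D> r)
FIRST(<S> <D> <C> <S>): take FIRST of each symbol in turn, carrying on past any symbol whose FIRST contains ε; result {ε, q, r}.

{ε, q, r}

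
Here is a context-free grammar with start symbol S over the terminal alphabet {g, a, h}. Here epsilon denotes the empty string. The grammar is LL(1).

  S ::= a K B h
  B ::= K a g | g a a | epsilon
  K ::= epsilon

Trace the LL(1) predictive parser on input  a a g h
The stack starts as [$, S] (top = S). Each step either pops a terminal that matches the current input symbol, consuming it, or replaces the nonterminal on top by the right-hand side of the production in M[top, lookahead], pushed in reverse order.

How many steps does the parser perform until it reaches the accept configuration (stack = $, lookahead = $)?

step 1: stack=$ S  input=a a g h $  — expand S ::= a K B h
step 2: stack=$ h B K a  input=a a g h $  — match a
step 3: stack=$ h B K  input=a g h $  — expand K ::= epsilon
step 4: stack=$ h B  input=a g h $  — expand B ::= K a g
step 5: stack=$ h g a K  input=a g h $  — expand K ::= epsilon
step 6: stack=$ h g a  input=a g h $  — match a
step 7: stack=$ h g  input=g h $  — match g
step 8: stack=$ h  input=h $  — match h
Accept reached after 8 steps.

8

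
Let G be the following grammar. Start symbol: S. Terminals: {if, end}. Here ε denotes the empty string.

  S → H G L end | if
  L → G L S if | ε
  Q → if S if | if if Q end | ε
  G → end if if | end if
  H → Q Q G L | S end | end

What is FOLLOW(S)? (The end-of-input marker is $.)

FIRST(Q) = {ε, if}
FIRST(G) = {end}
FIRST(L) = {ε, end}  (via G L S if)
FIRST(S) = {end, if}  (via H G L end)
FIRST(H) = {end, if}  (via Q Q G L, S end)
FOLLOW(S) includes $ since S is the start symbol.
FOLLOW(S): in L→G L S if, S is followed by if with FIRST {if}; in Q→if S if, S is followed by if with FIRST {if}; in H→S end, S is followed by end with FIRST {end}. Thus FOLLOW(S) = {$, end, if}.
FOLLOW(Q): in Q→if if Q end, Q is followed by end with FIRST {end}; in H→Q Q G L (occurrence 1), Q is followed by Q G L with FIRST {end, if}; in H→Q Q G L (occurrence 2), Q is followed by G L with FIRST {end}. Thus FOLLOW(Q) = {end, if}.
FOLLOW(H): in S→H G L end, H is followed by G L end with FIRST {end}. Thus FOLLOW(H) = {end}.
FOLLOW(L): in S→H G L end, L is followed by end with FIRST {end}; in L→G L S if, L is followed by S if with FIRST {end, if}; in H→Q Q G L, the suffix after L is empty, so FOLLOW(L) ⊇ FOLLOW(H) = {end}. Thus FOLLOW(L) = {end, if}.
FOLLOW(G): in S→H G L end, G is followed by L end with FIRST {end}; in L→G L S if, G is followed by L S if with FIRST {end, if}; in H→Q Q G L, G is followed by L with FIRST {ε, end}; in H→Q Q G L, the suffix after G is nullable, so FOLLOW(G) ⊇ FOLLOW(H) = {end}. Thus FOLLOW(G) = {end, if}.

{$, end, if}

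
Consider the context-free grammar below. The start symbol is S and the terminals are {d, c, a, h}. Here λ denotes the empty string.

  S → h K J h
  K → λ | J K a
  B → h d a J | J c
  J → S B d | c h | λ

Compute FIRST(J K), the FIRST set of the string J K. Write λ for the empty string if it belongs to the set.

{λ, a, c, h}

FIRST(S) = {h}
FIRST(J) = {λ, c, h}  (via S B d)
FIRST(K) = {λ, a, c, h}  (via J K a)
FIRST(B) = {c, h}  (via J c)
FIRST(J K): take FIRST of each symbol in turn, carrying on past any symbol whose FIRST contains λ; result {λ, a, c, h}.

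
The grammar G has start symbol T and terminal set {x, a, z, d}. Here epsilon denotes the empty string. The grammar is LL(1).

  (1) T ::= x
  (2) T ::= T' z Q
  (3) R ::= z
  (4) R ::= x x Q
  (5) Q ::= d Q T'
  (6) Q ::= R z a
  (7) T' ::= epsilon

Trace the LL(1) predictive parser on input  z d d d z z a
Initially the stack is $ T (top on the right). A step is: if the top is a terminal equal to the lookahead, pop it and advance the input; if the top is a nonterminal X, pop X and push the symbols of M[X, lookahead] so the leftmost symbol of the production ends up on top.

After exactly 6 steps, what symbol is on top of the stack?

     Stack     Input            Action
  1  $ T       z d d d z z a $  expand T ::= T' z Q
  2  $ Q z T'  z d d d z z a $  expand T' ::= epsilon
  3  $ Q z     z d d d z z a $  match z
  4  $ Q       d d d z z a $    expand Q ::= d Q T'
  5  $ T' Q d  d d d z z a $    match d
  6  $ T' Q    d d z z a $      expand Q ::= d Q T'
Stack after step 6: $ T' T' Q d (top = d).

d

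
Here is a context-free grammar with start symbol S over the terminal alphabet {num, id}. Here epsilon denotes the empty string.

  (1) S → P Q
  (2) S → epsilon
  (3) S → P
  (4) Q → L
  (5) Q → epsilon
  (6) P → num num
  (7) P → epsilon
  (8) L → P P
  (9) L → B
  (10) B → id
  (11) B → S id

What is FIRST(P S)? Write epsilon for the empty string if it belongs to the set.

{epsilon, id, num}

FIRST(P) = {epsilon, num}
FIRST(S) = {epsilon, id, num}  (via P Q, P)
FIRST(B) = {id, num}  (via S id)
FIRST(L) = {epsilon, id, num}  (via P P, B)
FIRST(Q) = {epsilon, id, num}  (via L)
FIRST(P S): take FIRST of each symbol in turn, carrying on past any symbol whose FIRST contains epsilon; result {epsilon, id, num}.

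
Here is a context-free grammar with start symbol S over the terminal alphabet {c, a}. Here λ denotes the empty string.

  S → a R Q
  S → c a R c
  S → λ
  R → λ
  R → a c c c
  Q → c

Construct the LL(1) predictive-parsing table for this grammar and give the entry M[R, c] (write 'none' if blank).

FIRST(S) = {λ, a, c}
FIRST(R) = {λ, a}
FIRST(Q) = {c}
FOLLOW(S) includes $ since S is the start symbol.
FOLLOW(R): in S→a R Q, R is followed by Q with FIRST {c}; in S→c a R c, R is followed by c with FIRST {c}. Thus FOLLOW(R) = {c}.
For R → λ: FIRST(λ) = {λ}, so it goes in M[R, t] for t ∈ {}; since λ ∈ FIRST, also for every t ∈ FOLLOW(R) = {c}.
For R → a c c c: FIRST(a c c c) = {a}, so it goes in M[R, t] for t ∈ {a}.

R → λ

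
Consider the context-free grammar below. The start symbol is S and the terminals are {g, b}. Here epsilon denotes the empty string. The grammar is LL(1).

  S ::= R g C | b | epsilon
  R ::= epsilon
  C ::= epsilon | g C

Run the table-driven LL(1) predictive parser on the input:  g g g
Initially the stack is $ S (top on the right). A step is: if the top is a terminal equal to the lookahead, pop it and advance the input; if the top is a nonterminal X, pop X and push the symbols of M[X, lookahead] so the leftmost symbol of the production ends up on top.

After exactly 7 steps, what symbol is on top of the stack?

C

     Stack    Input    Action
  1  $ S      g g g $  expand S ::= R g C
  2  $ C g R  g g g $  expand R ::= epsilon
  3  $ C g    g g g $  match g
  4  $ C      g g $    expand C ::= g C
  5  $ C g    g g $    match g
  6  $ C      g $      expand C ::= g C
  7  $ C g    g $      match g
Stack after step 7: $ C (top = C).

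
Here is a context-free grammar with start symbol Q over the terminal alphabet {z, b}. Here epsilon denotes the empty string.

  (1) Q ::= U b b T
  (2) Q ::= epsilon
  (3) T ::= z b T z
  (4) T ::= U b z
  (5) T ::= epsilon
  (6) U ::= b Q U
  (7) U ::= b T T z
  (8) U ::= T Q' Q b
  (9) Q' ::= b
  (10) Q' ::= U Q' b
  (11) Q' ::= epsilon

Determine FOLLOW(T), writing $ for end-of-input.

FIRST(Q) = {epsilon, b, z}  (via U b b T)
FIRST(T) = {epsilon, b, z}  (via U b z)
FIRST(U) = {b, z}  (via T Q' Q b)
FIRST(Q') = {epsilon, b, z}  (via U Q' b)
FOLLOW(Q) includes $ since Q is the start symbol.
FOLLOW(Q): in U::=b Q U, Q is followed by U with FIRST {b, z}; in U::=T Q' Q b, Q is followed by b with FIRST {b}. Thus FOLLOW(Q) = {$, b, z}.
FOLLOW(T): in Q::=U b b T, the suffix after T is empty, so FOLLOW(T) ⊇ FOLLOW(Q) = {$, b, z}; in T::=z b T z, T is followed by z with FIRST {z}; in U::=b T T z (occurrence 1), T is followed by T z with FIRST {b, z}; in U::=b T T z (occurrence 2), T is followed by z with FIRST {z}; in U::=T Q' Q b, T is followed by Q' Q b with FIRST {b, z}. Thus FOLLOW(T) = {$, b, z}.
FOLLOW(U): in Q::=U b b T, U is followed by b b T with FIRST {b}; in T::=U b z, U is followed by b z with FIRST {b}; in U::=b Q U, the suffix after U is empty (adds nothing new); in Q'::=U Q' b, U is followed by Q' b with FIRST {b, z}. Thus FOLLOW(U) = {b, z}.
FOLLOW(Q'): in U::=T Q' Q b, Q' is followed by Q b with FIRST {b, z}; in Q'::=U Q' b, Q' is followed by b with FIRST {b}. Thus FOLLOW(Q') = {b, z}.

{$, b, z}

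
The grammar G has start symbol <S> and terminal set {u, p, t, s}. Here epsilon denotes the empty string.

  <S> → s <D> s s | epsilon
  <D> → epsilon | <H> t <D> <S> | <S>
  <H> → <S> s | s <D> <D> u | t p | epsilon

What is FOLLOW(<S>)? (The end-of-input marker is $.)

{$, s, t, u}

FIRST(<S>) = {epsilon, s}
FIRST(<H>) = {epsilon, s, t}  (via <S> s)
FIRST(<D>) = {epsilon, s, t}  (via <H> t <D> <S>, <S>)
FOLLOW(<S>) includes $ since <S> is the start symbol.
FOLLOW(<D>): in <S>→s <D> s s, <D> is followed by s s with FIRST {s}; in <D>→<H> t <D> <S>, <D> is followed by <S> with FIRST {epsilon, s}; in <D>→<H> t <D> <S>, the suffix after <D> is nullable (adds nothing new); in <H>→s <D> <D> u (occurrence 1), <D> is followed by <D> u with FIRST {s, t, u}; in <H>→s <D> <D> u (occurrence 2), <D> is followed by u with FIRST {u}. Thus FOLLOW(<D>) = {s, t, u}.
FOLLOW(<S>): in <D>→<H> t <D> <S>, the suffix after <S> is empty, so FOLLOW(<S>) ⊇ FOLLOW(<D>) = {s, t, u}; in <D>→<S>, the suffix after <S> is empty, so FOLLOW(<S>) ⊇ FOLLOW(<D>) = {s, t, u}; in <H>→<S> s, <S> is followed by s with FIRST {s}. Thus FOLLOW(<S>) = {$, s, t, u}.
FOLLOW(<H>): in <D>→<H> t <D> <S>, <H> is followed by t <D> <S> with FIRST {t}. Thus FOLLOW(<H>) = {t}.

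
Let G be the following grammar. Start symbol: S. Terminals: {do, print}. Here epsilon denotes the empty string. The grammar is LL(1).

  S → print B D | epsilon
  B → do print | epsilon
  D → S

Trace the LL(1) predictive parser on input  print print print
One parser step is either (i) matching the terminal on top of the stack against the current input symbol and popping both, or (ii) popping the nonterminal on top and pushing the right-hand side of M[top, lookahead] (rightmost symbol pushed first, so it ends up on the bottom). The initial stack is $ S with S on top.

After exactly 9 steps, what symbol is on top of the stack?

print

     Stack        Input                Action
  1  $ S          print print print $  expand S → print B D
  2  $ D B print  print print print $  match print
  3  $ D B        print print $        expand B → epsilon
  4  $ D          print print $        expand D → S
  5  $ S          print print $        expand S → print B D
  6  $ D B print  print print $        match print
  7  $ D B        print $              expand B → epsilon
  8  $ D          print $              expand D → S
  9  $ S          print $              expand S → print B D
Stack after step 9: $ D B print (top = print).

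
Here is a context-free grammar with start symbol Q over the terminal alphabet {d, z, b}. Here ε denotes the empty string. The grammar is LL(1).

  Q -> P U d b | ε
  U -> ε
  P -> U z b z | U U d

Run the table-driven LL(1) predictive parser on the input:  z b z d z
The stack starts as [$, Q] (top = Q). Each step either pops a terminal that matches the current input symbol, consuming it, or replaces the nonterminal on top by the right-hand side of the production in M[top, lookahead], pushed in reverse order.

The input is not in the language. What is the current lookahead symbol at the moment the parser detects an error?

z

step 1: stack=$ Q  input=z b z d z $  — expand Q -> P U d b
step 2: stack=$ b d U P  input=z b z d z $  — expand P -> U z b z
step 3: stack=$ b d U z b z U  input=z b z d z $  — expand U -> ε
step 4: stack=$ b d U z b z  input=z b z d z $  — match z
step 5: stack=$ b d U z b  input=b z d z $  — match b
step 6: stack=$ b d U z  input=z d z $  — match z
step 7: stack=$ b d U  input=d z $  — expand U -> ε
step 8: stack=$ b d  input=d z $  — match d
step 9: stack=$ b  input=z $  — error: top is terminal b but lookahead is z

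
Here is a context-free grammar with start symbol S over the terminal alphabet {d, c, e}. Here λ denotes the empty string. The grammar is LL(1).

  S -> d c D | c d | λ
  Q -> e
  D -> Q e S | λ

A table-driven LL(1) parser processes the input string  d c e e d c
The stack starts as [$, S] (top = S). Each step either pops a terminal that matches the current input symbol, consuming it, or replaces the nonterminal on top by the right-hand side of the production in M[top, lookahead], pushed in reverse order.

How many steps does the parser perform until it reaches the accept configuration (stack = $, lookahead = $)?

11

step 1: stack=$ S  input=d c e e d c $  — expand S -> d c D
step 2: stack=$ D c d  input=d c e e d c $  — match d
step 3: stack=$ D c  input=c e e d c $  — match c
step 4: stack=$ D  input=e e d c $  — expand D -> Q e S
step 5: stack=$ S e Q  input=e e d c $  — expand Q -> e
step 6: stack=$ S e e  input=e e d c $  — match e
step 7: stack=$ S e  input=e d c $  — match e
step 8: stack=$ S  input=d c $  — expand S -> d c D
step 9: stack=$ D c d  input=d c $  — match d
step 10: stack=$ D c  input=c $  — match c
step 11: stack=$ D  input=$  — expand D -> λ
Accept reached after 11 steps.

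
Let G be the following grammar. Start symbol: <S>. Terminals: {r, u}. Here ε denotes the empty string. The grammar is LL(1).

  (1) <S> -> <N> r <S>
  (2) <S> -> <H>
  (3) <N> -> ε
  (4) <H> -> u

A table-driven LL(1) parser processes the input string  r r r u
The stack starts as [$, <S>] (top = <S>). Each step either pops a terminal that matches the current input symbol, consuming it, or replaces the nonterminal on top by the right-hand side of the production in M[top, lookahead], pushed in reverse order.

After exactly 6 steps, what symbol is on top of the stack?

     Stack        Input      Action
  1  $ <S>        r r r u $  expand <S> -> <N> r <S>
  2  $ <S> r <N>  r r r u $  expand <N> -> ε
  3  $ <S> r      r r r u $  match r
  4  $ <S>        r r u $    expand <S> -> <N> r <S>
  5  $ <S> r <N>  r r u $    expand <N> -> ε
  6  $ <S> r      r r u $    match r
Stack after step 6: $ <S> (top = <S>).

<S>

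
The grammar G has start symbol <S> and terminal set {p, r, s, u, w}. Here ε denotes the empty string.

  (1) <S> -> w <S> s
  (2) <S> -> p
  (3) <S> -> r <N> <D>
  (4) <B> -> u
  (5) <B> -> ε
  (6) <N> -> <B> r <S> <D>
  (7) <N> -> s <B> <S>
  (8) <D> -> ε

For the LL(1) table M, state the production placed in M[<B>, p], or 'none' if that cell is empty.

<B> -> ε

FIRST(<S>) = {p, r, w}
FIRST(<B>) = {ε, u}
FIRST(<D>) = {ε}
FIRST(<N>) = {r, s, u}  (via <B> r <S> <D>)
FOLLOW(<S>) includes $ since <S> is the start symbol.
FOLLOW(<B>): in <N>-><B> r <S> <D>, <B> is followed by r <S> <D> with FIRST {r}; in <N>->s <B> <S>, <B> is followed by <S> with FIRST {p, r, w}. Thus FOLLOW(<B>) = {p, r, w}.
For <B> -> u: FIRST(u) = {u}, so it goes in M[<B>, t] for t ∈ {u}.
For <B> -> ε: FIRST(ε) = {ε}, so it goes in M[<B>, t] for t ∈ {}; since ε ∈ FIRST, also for every t ∈ FOLLOW(<B>) = {p, r, w}.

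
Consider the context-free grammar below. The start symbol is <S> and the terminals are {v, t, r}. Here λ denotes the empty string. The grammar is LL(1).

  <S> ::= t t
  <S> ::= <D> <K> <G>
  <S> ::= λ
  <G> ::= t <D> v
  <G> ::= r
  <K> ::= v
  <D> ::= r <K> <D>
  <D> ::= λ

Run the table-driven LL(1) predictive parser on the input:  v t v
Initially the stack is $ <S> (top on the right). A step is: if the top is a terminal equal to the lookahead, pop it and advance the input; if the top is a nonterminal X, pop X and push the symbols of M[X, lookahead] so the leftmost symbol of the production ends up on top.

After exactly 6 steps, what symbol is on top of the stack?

<D>

step 1: stack=$ <S>  input=v t v $  — expand <S> ::= <D> <K> <G>
step 2: stack=$ <G> <K> <D>  input=v t v $  — expand <D> ::= λ
step 3: stack=$ <G> <K>  input=v t v $  — expand <K> ::= v
step 4: stack=$ <G> v  input=v t v $  — match v
step 5: stack=$ <G>  input=t v $  — expand <G> ::= t <D> v
step 6: stack=$ v <D> t  input=t v $  — match t
Stack after step 6: $ v <D> (top = <D>).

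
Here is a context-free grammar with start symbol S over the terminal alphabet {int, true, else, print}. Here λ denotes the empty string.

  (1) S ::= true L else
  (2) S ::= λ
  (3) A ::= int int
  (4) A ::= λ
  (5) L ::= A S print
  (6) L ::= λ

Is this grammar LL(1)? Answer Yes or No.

FIRST(S) = {λ, true}
FIRST(A) = {λ, int}
FIRST(L) = {λ, int, print, true}
FOLLOW(S) = {$, print}
FOLLOW(A) = {print, true}
FOLLOW(L) = {else}
Each cell of M receives at most one production.

Yes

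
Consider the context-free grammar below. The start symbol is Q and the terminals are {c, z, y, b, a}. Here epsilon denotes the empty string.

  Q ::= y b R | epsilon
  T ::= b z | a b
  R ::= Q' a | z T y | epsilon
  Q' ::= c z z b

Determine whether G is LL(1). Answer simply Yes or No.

Yes

FIRST(Q) = {epsilon, y}
FIRST(T) = {a, b}
FIRST(R) = {epsilon, c, z}
FIRST(Q') = {c}
FOLLOW(Q) = {$}
FOLLOW(T) = {y}
FOLLOW(R) = {$}
FOLLOW(Q') = {a}
Each cell of M receives at most one production.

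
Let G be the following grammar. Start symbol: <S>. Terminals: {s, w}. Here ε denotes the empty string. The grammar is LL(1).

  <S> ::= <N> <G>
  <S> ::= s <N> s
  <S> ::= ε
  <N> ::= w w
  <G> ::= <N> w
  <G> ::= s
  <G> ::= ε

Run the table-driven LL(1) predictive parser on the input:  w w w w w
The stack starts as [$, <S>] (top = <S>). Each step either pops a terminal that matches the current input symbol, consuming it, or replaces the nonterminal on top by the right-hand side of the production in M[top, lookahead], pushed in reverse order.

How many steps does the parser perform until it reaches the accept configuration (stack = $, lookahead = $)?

     Stack      Input        Action
  1  $ <S>      w w w w w $  expand <S> ::= <N> <G>
  2  $ <G> <N>  w w w w w $  expand <N> ::= w w
  3  $ <G> w w  w w w w w $  match w
  4  $ <G> w    w w w w $    match w
  5  $ <G>      w w w $      expand <G> ::= <N> w
  6  $ w <N>    w w w $      expand <N> ::= w w
  7  $ w w w    w w w $      match w
  8  $ w w      w w $        match w
  9  $ w        w $          match w
Accept reached after 9 steps.

9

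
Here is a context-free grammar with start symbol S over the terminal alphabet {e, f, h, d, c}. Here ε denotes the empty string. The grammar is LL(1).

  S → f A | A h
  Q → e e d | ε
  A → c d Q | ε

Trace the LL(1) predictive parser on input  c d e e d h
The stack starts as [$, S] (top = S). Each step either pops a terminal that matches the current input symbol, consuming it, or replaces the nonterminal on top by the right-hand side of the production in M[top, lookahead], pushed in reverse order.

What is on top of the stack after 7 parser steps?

d

     Stack      Input          Action
  1  $ S        c d e e d h $  expand S → A h
  2  $ h A      c d e e d h $  expand A → c d Q
  3  $ h Q d c  c d e e d h $  match c
  4  $ h Q d    d e e d h $    match d
  5  $ h Q      e e d h $      expand Q → e e d
  6  $ h d e e  e e d h $      match e
  7  $ h d e    e d h $        match e
Stack after step 7: $ h d (top = d).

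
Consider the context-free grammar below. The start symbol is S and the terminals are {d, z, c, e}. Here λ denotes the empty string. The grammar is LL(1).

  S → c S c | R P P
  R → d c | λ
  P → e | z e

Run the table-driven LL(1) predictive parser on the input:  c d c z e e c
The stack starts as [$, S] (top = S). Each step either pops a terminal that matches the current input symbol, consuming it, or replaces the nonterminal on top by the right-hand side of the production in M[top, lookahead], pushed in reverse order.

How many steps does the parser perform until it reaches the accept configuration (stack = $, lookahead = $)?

12

step 1: stack=$ S  input=c d c z e e c $  — expand S → c S c
step 2: stack=$ c S c  input=c d c z e e c $  — match c
step 3: stack=$ c S  input=d c z e e c $  — expand S → R P P
step 4: stack=$ c P P R  input=d c z e e c $  — expand R → d c
step 5: stack=$ c P P c d  input=d c z e e c $  — match d
step 6: stack=$ c P P c  input=c z e e c $  — match c
step 7: stack=$ c P P  input=z e e c $  — expand P → z e
step 8: stack=$ c P e z  input=z e e c $  — match z
step 9: stack=$ c P e  input=e e c $  — match e
step 10: stack=$ c P  input=e c $  — expand P → e
step 11: stack=$ c e  input=e c $  — match e
step 12: stack=$ c  input=c $  — match c
Accept reached after 12 steps.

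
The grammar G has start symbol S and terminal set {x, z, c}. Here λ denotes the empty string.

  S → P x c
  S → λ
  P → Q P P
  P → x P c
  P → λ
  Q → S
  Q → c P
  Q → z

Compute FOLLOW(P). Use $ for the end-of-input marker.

FIRST(S) = {λ, c, x, z}  (via P x c)
FIRST(Q) = {λ, c, x, z}  (via S)
FIRST(P) = {λ, c, x, z}  (via Q P P)
FOLLOW(S) includes $ since S is the start symbol.
FOLLOW(S): in Q→S, the suffix after S is empty, so FOLLOW(S) ⊇ FOLLOW(Q) = {c, x, z}. Thus FOLLOW(S) = {$, c, x, z}.
FOLLOW(P): in S→P x c, P is followed by x c with FIRST {x}; in P→Q P P (occurrence 1), P is followed by P with FIRST {λ, c, x, z}; in P→Q P P (occurrence 1), the suffix after P is nullable (adds nothing new); in P→Q P P (occurrence 2), the suffix after P is empty (adds nothing new); in P→x P c, P is followed by c with FIRST {c}; in Q→c P, the suffix after P is empty, so FOLLOW(P) ⊇ FOLLOW(Q) = {c, x, z}. Thus FOLLOW(P) = {c, x, z}.
FOLLOW(Q): in P→Q P P, Q is followed by P P with FIRST {λ, c, x, z}; in P→Q P P, the suffix after Q is nullable, so FOLLOW(Q) ⊇ FOLLOW(P) = {c, x, z}. Thus FOLLOW(Q) = {c, x, z}.

{c, x, z}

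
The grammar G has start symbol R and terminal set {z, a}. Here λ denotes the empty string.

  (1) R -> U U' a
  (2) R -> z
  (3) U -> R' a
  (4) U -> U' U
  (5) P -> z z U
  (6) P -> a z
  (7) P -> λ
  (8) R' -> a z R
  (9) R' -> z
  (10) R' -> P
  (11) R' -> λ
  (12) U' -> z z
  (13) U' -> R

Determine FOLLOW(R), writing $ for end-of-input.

FIRST(P): from P->z z U we get {z}; from P->a z we get {a}; from P->λ we get {λ}. So FIRST(P) = {λ, a, z}.
FIRST(R'): from R'->a z R we get {a}; from R'->z we get {z}; from R'->P we get {λ, a, z}; from R'->λ we get {λ}. So FIRST(R') = {λ, a, z}.
FIRST(R): from R->U U' a we get {a, z}; from R->z we get {z}. So FIRST(R) = {a, z}.
FIRST(U'): from U'->z z we get {z}; from U'->R we get {a, z}. So FIRST(U') = {a, z}.
FIRST(U): from U->R' a we get {a, z}; from U->U' U we get {a, z}. So FIRST(U) = {a, z}.
FOLLOW(R) includes $ since R is the start symbol.
FOLLOW(R'): in U->R' a, R' is followed by a with FIRST {a}. Thus FOLLOW(R') = {a}.
FOLLOW(P): in R'->P, the suffix after P is empty, so FOLLOW(P) ⊇ FOLLOW(R') = {a}. Thus FOLLOW(P) = {a}.
FOLLOW(U): in R->U U' a, U is followed by U' a with FIRST {a, z}; in U->U' U, the suffix after U is empty (adds nothing new); in P->z z U, the suffix after U is empty, so FOLLOW(U) ⊇ FOLLOW(P) = {a}. Thus FOLLOW(U) = {a, z}.
FOLLOW(U'): in R->U U' a, U' is followed by a with FIRST {a}; in U->U' U, U' is followed by U with FIRST {a, z}. Thus FOLLOW(U') = {a, z}.
FOLLOW(R): in R'->a z R, the suffix after R is empty, so FOLLOW(R) ⊇ FOLLOW(R') = {a}; in U'->R, the suffix after R is empty, so FOLLOW(R) ⊇ FOLLOW(U') = {a, z}. Thus FOLLOW(R) = {$, a, z}.

{$, a, z}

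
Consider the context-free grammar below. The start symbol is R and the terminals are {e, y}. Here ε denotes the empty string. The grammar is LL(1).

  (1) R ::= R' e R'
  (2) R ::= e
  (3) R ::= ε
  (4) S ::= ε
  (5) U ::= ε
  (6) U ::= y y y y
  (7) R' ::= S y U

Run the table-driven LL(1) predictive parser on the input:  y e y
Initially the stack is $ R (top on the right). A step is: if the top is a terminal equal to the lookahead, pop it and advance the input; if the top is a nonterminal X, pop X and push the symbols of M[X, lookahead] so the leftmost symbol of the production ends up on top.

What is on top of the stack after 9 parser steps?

step 1: stack=$ R  input=y e y $  — expand R ::= R' e R'
step 2: stack=$ R' e R'  input=y e y $  — expand R' ::= S y U
step 3: stack=$ R' e U y S  input=y e y $  — expand S ::= ε
step 4: stack=$ R' e U y  input=y e y $  — match y
step 5: stack=$ R' e U  input=e y $  — expand U ::= ε
step 6: stack=$ R' e  input=e y $  — match e
step 7: stack=$ R'  input=y $  — expand R' ::= S y U
step 8: stack=$ U y S  input=y $  — expand S ::= ε
step 9: stack=$ U y  input=y $  — match y
Stack after step 9: $ U (top = U).

U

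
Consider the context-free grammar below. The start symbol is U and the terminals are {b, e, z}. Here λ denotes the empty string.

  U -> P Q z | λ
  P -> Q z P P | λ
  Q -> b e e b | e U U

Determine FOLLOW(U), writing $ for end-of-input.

{$, b, e, z}

FIRST(Q) = {b, e}
FIRST(P) = {λ, b, e}  (via Q z P P)
FIRST(U) = {λ, b, e}  (via P Q z)
FOLLOW(U) includes $ since U is the start symbol.
FOLLOW(P): in U->P Q z, P is followed by Q z with FIRST {b, e}; in P->Q z P P (occurrence 1), P is followed by P with FIRST {λ, b, e}; in P->Q z P P (occurrence 1), the suffix after P is nullable (adds nothing new); in P->Q z P P (occurrence 2), the suffix after P is empty (adds nothing new). Thus FOLLOW(P) = {b, e}.
FOLLOW(Q): in U->P Q z, Q is followed by z with FIRST {z}; in P->Q z P P, Q is followed by z P P with FIRST {z}. Thus FOLLOW(Q) = {z}.
FOLLOW(U): in Q->e U U (occurrence 1), U is followed by U with FIRST {λ, b, e}; in Q->e U U (occurrence 1), the suffix after U is nullable, so FOLLOW(U) ⊇ FOLLOW(Q) = {z}; in Q->e U U (occurrence 2), the suffix after U is empty, so FOLLOW(U) ⊇ FOLLOW(Q) = {z}. Thus FOLLOW(U) = {$, b, e, z}.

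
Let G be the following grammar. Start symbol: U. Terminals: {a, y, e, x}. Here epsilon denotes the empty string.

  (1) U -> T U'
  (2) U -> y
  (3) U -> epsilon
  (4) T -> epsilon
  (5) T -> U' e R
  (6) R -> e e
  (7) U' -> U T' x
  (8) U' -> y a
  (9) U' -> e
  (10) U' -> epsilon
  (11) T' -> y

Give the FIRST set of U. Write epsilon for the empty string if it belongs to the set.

{epsilon, e, y}

FIRST(R): from R->e e we get {e}. So FIRST(R) = {e}.
FIRST(T'): from T'->y we get {y}. So FIRST(T') = {y}.
FIRST(U): from U->T U' we get {epsilon, e, y}; from U->y we get {y}; from U->epsilon we get {epsilon}. So FIRST(U) = {epsilon, e, y}.
FIRST(U'): from U'->U T' x we get {e, y}; from U'->y a we get {y}; from U'->e we get {e}; from U'->epsilon we get {epsilon}. So FIRST(U') = {epsilon, e, y}.
FIRST(T): from T->epsilon we get {epsilon}; from T->U' e R we get {e, y}. So FIRST(T) = {epsilon, e, y}.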